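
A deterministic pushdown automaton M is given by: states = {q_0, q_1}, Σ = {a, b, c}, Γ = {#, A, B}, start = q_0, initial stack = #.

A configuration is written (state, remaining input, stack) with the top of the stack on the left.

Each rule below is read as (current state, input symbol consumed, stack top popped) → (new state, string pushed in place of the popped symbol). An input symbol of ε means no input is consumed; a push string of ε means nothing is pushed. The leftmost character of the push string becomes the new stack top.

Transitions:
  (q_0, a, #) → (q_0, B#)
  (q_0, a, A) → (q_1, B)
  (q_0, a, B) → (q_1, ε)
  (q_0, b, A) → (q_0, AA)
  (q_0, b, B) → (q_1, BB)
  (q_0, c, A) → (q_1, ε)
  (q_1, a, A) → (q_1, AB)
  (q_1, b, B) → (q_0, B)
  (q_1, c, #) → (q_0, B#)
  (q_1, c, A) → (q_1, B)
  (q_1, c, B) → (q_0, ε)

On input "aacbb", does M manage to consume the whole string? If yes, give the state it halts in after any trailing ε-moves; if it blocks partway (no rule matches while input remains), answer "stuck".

q_0

(q_0, aacbb, #)
  read a, top #: go to q_0, push B# → (q_0, acbb, B#)
  read a, top B: go to q_1, push ε → (q_1, cbb, #)
  read c, top #: go to q_0, push B# → (q_0, bb, B#)
  read b, top B: go to q_1, push BB → (q_1, b, BB#)
  read b, top B: go to q_0, push B → (q_0, ε, BB#)
All input consumed; M is in state q_0.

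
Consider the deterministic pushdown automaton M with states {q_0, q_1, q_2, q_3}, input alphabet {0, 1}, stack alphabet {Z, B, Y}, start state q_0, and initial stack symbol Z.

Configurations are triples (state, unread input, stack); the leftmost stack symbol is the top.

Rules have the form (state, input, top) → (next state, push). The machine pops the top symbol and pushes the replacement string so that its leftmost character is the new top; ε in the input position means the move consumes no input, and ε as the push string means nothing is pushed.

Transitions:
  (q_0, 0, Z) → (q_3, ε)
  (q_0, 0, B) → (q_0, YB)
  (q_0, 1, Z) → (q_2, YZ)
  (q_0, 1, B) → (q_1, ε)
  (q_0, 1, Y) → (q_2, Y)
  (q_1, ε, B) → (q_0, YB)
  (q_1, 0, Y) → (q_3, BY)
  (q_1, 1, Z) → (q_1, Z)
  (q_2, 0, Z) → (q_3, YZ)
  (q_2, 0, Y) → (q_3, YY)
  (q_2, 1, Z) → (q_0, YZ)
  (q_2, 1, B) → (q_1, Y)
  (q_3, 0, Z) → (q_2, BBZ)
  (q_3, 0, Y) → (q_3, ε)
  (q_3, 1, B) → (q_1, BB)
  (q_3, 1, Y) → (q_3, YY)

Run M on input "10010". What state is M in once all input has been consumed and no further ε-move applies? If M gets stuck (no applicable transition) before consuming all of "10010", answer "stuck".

q_3

(q_0, 10010, Z)
  read 1, top Z: go to q_2, push YZ → (q_2, 0010, YZ)
  read 0, top Y: go to q_3, push YY → (q_3, 010, YYZ)
  read 0, top Y: go to q_3, push ε → (q_3, 10, YZ)
  read 1, top Y: go to q_3, push YY → (q_3, 0, YYZ)
  read 0, top Y: go to q_3, push ε → (q_3, ε, YZ)
All input consumed; M is in state q_3.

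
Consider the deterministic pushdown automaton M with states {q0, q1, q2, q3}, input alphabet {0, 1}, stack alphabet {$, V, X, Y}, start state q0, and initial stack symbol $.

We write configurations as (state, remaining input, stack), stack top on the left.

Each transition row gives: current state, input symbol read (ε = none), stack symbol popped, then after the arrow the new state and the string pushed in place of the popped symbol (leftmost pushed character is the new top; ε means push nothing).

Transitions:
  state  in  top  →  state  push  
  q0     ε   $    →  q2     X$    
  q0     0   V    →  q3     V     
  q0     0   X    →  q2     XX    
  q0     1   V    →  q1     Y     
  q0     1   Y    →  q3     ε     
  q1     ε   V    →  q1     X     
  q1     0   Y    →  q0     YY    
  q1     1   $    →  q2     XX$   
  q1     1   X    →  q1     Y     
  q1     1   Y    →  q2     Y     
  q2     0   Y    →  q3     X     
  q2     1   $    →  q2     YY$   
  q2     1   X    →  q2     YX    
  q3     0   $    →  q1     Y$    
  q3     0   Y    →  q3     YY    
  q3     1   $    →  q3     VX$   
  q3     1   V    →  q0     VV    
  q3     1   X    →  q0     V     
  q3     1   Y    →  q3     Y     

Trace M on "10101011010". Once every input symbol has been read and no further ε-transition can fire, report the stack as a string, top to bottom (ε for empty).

YYVVX$

(q0, 10101011010, $) ⊢ (q2, 10101011010, X$) ⊢ (q2, 0101011010, YX$) ⊢ (q3, 101011010, XX$) ⊢ (q0, 01011010, VX$) ⊢ (q3, 1011010, VX$) ⊢ (q0, 011010, VVX$) ⊢ (q3, 11010, VVX$) ⊢ (q0, 1010, VVVX$) ⊢ (q1, 010, YVVX$) ⊢ (q0, 10, YYVVX$) ⊢ (q3, 0, YVVX$) ⊢ (q3, ε, YYVVX$)
All input consumed in state q3 with stack YYVVX$.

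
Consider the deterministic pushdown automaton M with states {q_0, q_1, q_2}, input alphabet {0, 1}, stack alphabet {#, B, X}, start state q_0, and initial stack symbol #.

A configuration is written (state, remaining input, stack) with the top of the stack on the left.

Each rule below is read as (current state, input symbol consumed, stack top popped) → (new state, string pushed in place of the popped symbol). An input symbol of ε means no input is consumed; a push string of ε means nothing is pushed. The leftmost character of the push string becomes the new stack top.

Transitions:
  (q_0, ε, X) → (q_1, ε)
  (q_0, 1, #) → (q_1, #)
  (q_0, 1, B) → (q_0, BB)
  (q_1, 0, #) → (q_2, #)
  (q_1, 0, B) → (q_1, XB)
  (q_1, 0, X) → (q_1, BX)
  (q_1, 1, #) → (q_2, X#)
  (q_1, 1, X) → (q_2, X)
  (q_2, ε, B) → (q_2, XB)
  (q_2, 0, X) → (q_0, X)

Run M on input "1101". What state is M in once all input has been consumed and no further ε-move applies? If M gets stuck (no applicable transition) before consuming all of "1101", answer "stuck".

(q_0, 1101, #)
  read 1, top #: go to q_1, push # → (q_1, 101, #)
  read 1, top #: go to q_2, push X# → (q_2, 01, X#)
  read 0, top X: go to q_0, push X → (q_0, 1, X#)
  ε-move, top X: go to q_1, push ε → (q_1, 1, #)
  read 1, top #: go to q_2, push X# → (q_2, ε, X#)
All input consumed; M is in state q_2.

q_2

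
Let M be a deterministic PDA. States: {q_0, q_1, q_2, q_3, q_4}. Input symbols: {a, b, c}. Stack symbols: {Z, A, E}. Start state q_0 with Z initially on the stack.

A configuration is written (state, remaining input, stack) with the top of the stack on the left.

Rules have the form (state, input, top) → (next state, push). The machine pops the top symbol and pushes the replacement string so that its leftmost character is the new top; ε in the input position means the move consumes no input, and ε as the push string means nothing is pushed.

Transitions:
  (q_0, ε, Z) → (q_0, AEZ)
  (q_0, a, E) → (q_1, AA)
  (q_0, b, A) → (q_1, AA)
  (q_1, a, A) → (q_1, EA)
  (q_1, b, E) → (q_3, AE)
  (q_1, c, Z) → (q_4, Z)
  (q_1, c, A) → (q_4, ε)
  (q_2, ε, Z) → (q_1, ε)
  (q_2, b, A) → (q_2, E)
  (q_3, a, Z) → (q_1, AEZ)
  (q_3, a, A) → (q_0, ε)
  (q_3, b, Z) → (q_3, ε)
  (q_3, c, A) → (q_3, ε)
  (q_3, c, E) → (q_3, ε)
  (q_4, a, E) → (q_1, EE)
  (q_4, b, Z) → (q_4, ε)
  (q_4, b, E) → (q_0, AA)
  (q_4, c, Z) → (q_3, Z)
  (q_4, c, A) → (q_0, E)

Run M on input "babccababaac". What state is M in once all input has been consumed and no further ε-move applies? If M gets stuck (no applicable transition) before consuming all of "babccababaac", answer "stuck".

(q_0, babccababaac, Z)
  ε-move, top Z: go to q_0, push AEZ → (q_0, babccababaac, AEZ)
  read b, top A: go to q_1, push AA → (q_1, abccababaac, AAEZ)
  read a, top A: go to q_1, push EA → (q_1, bccababaac, EAAEZ)
  read b, top E: go to q_3, push AE → (q_3, ccababaac, AEAAEZ)
  read c, top A: go to q_3, push ε → (q_3, cababaac, EAAEZ)
  read c, top E: go to q_3, push ε → (q_3, ababaac, AAEZ)
  read a, top A: go to q_0, push ε → (q_0, babaac, AEZ)
  read b, top A: go to q_1, push AA → (q_1, abaac, AAEZ)
  read a, top A: go to q_1, push EA → (q_1, baac, EAAEZ)
  read b, top E: go to q_3, push AE → (q_3, aac, AEAAEZ)
  read a, top A: go to q_0, push ε → (q_0, ac, EAAEZ)
  read a, top E: go to q_1, push AA → (q_1, c, AAAAEZ)
  read c, top A: go to q_4, push ε → (q_4, ε, AAAEZ)
All input consumed; M is in state q_4.

q_4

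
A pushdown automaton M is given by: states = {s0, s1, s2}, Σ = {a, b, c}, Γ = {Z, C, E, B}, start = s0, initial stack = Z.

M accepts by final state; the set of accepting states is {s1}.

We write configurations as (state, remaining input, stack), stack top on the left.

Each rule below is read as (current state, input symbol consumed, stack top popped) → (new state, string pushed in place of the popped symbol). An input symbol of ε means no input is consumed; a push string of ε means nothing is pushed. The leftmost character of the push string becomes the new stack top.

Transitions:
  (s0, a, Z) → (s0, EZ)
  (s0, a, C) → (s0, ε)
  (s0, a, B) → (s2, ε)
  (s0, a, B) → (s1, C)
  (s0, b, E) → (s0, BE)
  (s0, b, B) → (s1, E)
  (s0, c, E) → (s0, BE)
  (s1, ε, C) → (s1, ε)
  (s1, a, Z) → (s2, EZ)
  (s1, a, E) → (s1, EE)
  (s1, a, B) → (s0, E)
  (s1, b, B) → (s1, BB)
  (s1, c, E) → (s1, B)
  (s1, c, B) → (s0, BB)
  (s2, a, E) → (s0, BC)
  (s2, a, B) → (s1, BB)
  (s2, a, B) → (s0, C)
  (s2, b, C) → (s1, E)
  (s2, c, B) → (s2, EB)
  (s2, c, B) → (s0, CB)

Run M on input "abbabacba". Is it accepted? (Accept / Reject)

Reject

No computation consumes all input and reaches a final state.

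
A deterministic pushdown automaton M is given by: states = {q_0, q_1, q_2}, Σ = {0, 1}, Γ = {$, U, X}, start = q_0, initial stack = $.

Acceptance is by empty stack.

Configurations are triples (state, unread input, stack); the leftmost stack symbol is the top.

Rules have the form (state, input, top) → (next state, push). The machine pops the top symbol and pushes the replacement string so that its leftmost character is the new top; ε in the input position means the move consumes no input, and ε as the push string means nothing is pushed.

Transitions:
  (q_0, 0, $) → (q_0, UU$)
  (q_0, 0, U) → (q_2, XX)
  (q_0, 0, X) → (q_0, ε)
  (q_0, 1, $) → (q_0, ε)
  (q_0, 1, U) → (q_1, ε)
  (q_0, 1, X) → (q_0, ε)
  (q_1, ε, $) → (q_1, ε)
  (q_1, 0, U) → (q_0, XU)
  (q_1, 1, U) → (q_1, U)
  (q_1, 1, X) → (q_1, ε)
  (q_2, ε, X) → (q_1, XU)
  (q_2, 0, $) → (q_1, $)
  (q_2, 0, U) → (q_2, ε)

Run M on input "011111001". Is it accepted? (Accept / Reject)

(q_0, 011111001, $) ⊢ (q_0, 11111001, UU$) ⊢ (q_1, 1111001, U$) ⊢ (q_1, 111001, U$) ⊢ (q_1, 11001, U$) ⊢ (q_1, 1001, U$) ⊢ (q_1, 001, U$) ⊢ (q_0, 01, XU$) ⊢ (q_0, 1, U$) ⊢ (q_1, ε, $) ⊢ (q_1, ε, ε)
All input consumed and the stack is empty.

Accept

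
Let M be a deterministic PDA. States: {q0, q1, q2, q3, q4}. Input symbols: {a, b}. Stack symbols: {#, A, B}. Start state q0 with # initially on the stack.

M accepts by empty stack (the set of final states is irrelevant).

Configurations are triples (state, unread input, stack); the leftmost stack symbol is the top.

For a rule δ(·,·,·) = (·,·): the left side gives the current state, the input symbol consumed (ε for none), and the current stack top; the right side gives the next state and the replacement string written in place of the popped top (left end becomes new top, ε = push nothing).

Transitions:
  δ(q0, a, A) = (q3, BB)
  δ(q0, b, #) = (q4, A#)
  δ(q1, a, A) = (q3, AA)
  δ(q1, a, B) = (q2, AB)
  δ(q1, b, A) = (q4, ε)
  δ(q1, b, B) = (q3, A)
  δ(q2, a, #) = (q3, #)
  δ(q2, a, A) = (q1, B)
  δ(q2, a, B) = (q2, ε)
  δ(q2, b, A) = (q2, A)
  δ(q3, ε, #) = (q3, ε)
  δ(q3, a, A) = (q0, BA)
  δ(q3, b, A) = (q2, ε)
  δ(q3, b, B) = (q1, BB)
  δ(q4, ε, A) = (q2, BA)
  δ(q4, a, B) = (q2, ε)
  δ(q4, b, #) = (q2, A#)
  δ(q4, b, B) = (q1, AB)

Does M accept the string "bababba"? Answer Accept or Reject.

Accept

(q0, bababba, #) ⊢ (q4, ababba, A#) ⊢ (q2, ababba, BA#) ⊢ (q2, babba, A#) ⊢ (q2, abba, A#) ⊢ (q1, bba, B#) ⊢ (q3, ba, A#) ⊢ (q2, a, #) ⊢ (q3, ε, #) ⊢ (q3, ε, ε)
All input consumed and the stack is empty.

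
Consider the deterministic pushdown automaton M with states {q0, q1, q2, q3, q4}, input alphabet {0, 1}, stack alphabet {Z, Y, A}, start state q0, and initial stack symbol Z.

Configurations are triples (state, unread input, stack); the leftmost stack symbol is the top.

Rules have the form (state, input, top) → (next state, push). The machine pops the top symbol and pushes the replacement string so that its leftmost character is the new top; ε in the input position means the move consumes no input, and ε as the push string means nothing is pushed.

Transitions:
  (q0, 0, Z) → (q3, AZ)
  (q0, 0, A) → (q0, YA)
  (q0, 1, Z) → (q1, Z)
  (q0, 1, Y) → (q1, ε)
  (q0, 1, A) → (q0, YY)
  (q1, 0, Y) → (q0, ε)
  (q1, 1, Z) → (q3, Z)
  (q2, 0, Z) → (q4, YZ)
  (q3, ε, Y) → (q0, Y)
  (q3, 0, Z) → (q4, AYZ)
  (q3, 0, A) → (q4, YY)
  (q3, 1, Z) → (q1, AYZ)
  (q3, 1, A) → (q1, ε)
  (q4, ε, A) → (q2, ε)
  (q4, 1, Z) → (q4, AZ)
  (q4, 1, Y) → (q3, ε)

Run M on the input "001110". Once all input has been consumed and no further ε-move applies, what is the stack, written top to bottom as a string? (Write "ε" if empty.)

YZ

(q0, 001110, Z) ⊢ (q3, 01110, AZ) ⊢ (q4, 1110, YYZ) ⊢ (q3, 110, YZ) ⊢ (q0, 110, YZ) ⊢ (q1, 10, Z) ⊢ (q3, 0, Z) ⊢ (q4, ε, AYZ) ⊢ (q2, ε, YZ)
All input consumed in state q2 with stack YZ.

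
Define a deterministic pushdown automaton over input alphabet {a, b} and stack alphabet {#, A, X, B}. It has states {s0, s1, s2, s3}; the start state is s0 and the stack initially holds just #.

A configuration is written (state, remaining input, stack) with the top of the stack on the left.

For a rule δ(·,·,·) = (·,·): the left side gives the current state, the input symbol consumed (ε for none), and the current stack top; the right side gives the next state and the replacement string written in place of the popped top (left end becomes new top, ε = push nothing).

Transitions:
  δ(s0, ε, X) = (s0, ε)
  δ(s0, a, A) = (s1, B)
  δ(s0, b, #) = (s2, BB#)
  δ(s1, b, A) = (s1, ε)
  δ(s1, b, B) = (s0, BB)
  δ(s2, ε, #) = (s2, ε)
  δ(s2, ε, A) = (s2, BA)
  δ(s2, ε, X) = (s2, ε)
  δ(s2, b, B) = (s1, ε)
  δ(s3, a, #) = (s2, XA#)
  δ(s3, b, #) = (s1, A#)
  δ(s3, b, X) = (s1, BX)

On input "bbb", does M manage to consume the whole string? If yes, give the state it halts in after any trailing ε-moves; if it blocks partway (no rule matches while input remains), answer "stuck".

(s0, bbb, #) ⊢ (s2, bb, BB#) ⊢ (s1, b, B#) ⊢ (s0, ε, BB#)
All input consumed; M is in state s0.

s0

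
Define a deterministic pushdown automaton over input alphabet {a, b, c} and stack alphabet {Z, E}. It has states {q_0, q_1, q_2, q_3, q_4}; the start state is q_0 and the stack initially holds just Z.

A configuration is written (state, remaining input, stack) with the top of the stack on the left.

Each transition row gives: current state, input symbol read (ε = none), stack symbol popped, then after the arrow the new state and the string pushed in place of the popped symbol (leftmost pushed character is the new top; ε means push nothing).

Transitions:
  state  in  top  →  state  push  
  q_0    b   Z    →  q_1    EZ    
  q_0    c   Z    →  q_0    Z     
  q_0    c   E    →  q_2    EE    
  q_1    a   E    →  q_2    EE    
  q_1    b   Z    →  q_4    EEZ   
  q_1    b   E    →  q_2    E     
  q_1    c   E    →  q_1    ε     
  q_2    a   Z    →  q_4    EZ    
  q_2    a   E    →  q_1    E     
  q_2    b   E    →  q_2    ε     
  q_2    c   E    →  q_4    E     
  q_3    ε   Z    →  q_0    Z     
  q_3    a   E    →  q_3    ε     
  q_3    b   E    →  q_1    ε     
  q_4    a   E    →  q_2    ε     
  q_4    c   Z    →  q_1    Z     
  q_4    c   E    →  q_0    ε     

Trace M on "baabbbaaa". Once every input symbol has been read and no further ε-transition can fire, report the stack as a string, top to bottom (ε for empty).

(q_0, baabbbaaa, Z)
  read b, top Z: go to q_1, push EZ → (q_1, aabbbaaa, EZ)
  read a, top E: go to q_2, push EE → (q_2, abbbaaa, EEZ)
  read a, top E: go to q_1, push E → (q_1, bbbaaa, EEZ)
  read b, top E: go to q_2, push E → (q_2, bbaaa, EEZ)
  read b, top E: go to q_2, push ε → (q_2, baaa, EZ)
  read b, top E: go to q_2, push ε → (q_2, aaa, Z)
  read a, top Z: go to q_4, push EZ → (q_4, aa, EZ)
  read a, top E: go to q_2, push ε → (q_2, a, Z)
  read a, top Z: go to q_4, push EZ → (q_4, ε, EZ)
All input consumed in state q_4 with stack EZ.

EZ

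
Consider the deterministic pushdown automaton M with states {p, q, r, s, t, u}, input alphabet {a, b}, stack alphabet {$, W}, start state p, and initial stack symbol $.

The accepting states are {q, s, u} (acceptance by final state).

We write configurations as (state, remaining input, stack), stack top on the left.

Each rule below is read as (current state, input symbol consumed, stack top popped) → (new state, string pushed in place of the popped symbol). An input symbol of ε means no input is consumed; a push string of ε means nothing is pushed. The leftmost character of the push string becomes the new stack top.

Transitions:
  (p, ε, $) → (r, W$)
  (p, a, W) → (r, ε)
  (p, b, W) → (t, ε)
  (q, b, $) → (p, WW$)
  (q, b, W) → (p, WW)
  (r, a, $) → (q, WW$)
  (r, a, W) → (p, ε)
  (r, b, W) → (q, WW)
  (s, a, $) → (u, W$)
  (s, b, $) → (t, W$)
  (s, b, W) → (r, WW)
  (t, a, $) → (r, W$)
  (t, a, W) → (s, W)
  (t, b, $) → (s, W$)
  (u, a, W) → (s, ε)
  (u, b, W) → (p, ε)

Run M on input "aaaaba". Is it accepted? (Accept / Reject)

(p, aaaaba, $) ⊢ (r, aaaaba, W$) ⊢ (p, aaaba, $) ⊢ (r, aaaba, W$) ⊢ (p, aaba, $) ⊢ (r, aaba, W$) ⊢ (p, aba, $) ⊢ (r, aba, W$) ⊢ (p, ba, $) ⊢ (r, ba, W$) ⊢ (q, a, WW$)
No transition applies at (q, a, WW$); input not fully consumed.

Reject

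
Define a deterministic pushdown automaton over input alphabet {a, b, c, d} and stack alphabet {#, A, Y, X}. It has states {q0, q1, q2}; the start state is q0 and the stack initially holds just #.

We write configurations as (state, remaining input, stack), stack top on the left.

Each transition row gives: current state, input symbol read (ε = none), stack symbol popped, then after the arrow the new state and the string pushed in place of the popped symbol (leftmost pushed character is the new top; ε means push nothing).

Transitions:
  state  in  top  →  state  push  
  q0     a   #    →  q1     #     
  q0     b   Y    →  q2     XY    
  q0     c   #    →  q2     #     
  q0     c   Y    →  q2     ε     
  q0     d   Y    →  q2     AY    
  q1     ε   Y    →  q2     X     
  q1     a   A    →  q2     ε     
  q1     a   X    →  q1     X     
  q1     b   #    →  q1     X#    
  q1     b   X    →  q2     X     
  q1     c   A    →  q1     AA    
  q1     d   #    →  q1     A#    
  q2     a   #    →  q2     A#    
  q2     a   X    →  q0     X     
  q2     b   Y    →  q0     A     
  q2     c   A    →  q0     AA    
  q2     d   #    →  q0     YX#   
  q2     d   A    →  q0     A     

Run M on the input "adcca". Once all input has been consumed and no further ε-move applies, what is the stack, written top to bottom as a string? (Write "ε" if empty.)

AA#

(q0, adcca, #) ⊢ (q1, dcca, #) ⊢ (q1, cca, A#) ⊢ (q1, ca, AA#) ⊢ (q1, a, AAA#) ⊢ (q2, ε, AA#)
All input consumed in state q2 with stack AA#.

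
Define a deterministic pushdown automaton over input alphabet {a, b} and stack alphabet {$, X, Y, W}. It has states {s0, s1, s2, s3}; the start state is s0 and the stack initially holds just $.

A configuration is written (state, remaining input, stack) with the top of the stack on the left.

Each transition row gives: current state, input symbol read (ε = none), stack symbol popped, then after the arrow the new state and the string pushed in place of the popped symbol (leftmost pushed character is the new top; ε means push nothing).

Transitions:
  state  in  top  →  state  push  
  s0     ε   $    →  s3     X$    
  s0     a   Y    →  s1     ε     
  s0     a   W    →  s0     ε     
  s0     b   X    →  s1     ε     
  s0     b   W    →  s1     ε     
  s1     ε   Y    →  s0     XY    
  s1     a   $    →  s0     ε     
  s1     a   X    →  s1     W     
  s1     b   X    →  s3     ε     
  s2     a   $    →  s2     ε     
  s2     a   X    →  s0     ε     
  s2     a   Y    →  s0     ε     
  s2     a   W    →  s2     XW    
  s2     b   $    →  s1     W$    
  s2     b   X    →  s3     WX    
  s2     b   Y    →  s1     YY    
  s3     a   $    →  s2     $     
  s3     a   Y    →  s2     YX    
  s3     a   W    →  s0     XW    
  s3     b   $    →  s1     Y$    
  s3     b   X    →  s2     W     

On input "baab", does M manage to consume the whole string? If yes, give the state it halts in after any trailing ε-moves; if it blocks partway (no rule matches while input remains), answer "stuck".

s1

(s0, baab, $)
  ε-move, top $: go to s3, push X$ → (s3, baab, X$)
  read b, top X: go to s2, push W → (s2, aab, W$)
  read a, top W: go to s2, push XW → (s2, ab, XW$)
  read a, top X: go to s0, push ε → (s0, b, W$)
  read b, top W: go to s1, push ε → (s1, ε, $)
All input consumed; M is in state s1.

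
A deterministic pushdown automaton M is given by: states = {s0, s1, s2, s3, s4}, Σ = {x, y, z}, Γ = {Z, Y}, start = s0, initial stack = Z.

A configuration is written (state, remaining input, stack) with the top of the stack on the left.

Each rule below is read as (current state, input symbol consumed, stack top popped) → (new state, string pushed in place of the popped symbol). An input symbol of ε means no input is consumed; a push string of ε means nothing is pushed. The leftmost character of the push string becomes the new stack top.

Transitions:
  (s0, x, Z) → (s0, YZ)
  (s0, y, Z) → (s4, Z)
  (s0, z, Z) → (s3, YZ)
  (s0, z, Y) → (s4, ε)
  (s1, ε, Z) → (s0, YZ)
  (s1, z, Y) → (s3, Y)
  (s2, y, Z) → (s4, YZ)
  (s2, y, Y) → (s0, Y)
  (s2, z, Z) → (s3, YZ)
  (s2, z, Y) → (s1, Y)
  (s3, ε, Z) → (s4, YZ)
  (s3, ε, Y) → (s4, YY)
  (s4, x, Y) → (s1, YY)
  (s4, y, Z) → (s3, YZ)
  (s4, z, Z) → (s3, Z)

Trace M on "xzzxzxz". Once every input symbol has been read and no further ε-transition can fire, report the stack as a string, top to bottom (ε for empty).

YYYYYZ

(s0, xzzxzxz, Z)
  read x, top Z: go to s0, push YZ → (s0, zzxzxz, YZ)
  read z, top Y: go to s4, push ε → (s4, zxzxz, Z)
  read z, top Z: go to s3, push Z → (s3, xzxz, Z)
  ε-move, top Z: go to s4, push YZ → (s4, xzxz, YZ)
  read x, top Y: go to s1, push YY → (s1, zxz, YYZ)
  read z, top Y: go to s3, push Y → (s3, xz, YYZ)
  ε-move, top Y: go to s4, push YY → (s4, xz, YYYZ)
  read x, top Y: go to s1, push YY → (s1, z, YYYYZ)
  read z, top Y: go to s3, push Y → (s3, ε, YYYYZ)
  ε-move, top Y: go to s4, push YY → (s4, ε, YYYYYZ)
All input consumed in state s4 with stack YYYYYZ.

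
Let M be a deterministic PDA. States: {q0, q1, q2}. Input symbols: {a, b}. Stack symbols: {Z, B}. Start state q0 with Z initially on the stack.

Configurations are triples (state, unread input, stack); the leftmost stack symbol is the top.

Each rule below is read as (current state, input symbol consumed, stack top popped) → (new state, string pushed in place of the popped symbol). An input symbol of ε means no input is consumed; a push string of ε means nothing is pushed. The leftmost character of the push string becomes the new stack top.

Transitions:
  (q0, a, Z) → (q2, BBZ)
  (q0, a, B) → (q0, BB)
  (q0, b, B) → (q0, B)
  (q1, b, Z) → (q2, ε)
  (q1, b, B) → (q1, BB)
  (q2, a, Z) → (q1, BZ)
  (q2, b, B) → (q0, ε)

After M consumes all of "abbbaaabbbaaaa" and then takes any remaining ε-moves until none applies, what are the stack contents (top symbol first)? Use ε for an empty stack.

BBBBBBBBZ

(q0, abbbaaabbbaaaa, Z) ⊢ (q2, bbbaaabbbaaaa, BBZ) ⊢ (q0, bbaaabbbaaaa, BZ) ⊢ (q0, baaabbbaaaa, BZ) ⊢ (q0, aaabbbaaaa, BZ) ⊢ (q0, aabbbaaaa, BBZ) ⊢ (q0, abbbaaaa, BBBZ) ⊢ (q0, bbbaaaa, BBBBZ) ⊢ (q0, bbaaaa, BBBBZ) ⊢ (q0, baaaa, BBBBZ) ⊢ (q0, aaaa, BBBBZ) ⊢ (q0, aaa, BBBBBZ) ⊢ (q0, aa, BBBBBBZ) ⊢ (q0, a, BBBBBBBZ) ⊢ (q0, ε, BBBBBBBBZ)
All input consumed in state q0 with stack BBBBBBBBZ.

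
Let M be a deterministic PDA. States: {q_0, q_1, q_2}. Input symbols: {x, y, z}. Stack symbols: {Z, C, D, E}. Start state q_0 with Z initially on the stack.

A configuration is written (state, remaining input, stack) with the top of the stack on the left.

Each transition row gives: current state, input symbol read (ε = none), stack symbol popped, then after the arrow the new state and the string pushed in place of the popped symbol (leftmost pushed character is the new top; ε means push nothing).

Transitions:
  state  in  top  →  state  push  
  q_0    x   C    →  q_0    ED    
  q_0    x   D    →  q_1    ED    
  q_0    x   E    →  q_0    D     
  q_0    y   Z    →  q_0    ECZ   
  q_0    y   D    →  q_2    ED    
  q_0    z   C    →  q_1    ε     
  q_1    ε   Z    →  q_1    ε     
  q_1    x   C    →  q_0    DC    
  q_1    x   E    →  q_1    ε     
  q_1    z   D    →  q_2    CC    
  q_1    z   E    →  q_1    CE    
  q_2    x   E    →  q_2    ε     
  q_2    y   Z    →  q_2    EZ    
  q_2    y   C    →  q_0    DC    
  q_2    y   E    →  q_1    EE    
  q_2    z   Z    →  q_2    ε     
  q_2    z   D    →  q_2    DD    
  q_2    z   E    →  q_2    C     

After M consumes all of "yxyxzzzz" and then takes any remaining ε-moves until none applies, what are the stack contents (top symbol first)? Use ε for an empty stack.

(q_0, yxyxzzzz, Z)
  read y, top Z: go to q_0, push ECZ → (q_0, xyxzzzz, ECZ)
  read x, top E: go to q_0, push D → (q_0, yxzzzz, DCZ)
  read y, top D: go to q_2, push ED → (q_2, xzzzz, EDCZ)
  read x, top E: go to q_2, push ε → (q_2, zzzz, DCZ)
  read z, top D: go to q_2, push DD → (q_2, zzz, DDCZ)
  read z, top D: go to q_2, push DD → (q_2, zz, DDDCZ)
  read z, top D: go to q_2, push DD → (q_2, z, DDDDCZ)
  read z, top D: go to q_2, push DD → (q_2, ε, DDDDDCZ)
All input consumed in state q_2 with stack DDDDDCZ.

DDDDDCZ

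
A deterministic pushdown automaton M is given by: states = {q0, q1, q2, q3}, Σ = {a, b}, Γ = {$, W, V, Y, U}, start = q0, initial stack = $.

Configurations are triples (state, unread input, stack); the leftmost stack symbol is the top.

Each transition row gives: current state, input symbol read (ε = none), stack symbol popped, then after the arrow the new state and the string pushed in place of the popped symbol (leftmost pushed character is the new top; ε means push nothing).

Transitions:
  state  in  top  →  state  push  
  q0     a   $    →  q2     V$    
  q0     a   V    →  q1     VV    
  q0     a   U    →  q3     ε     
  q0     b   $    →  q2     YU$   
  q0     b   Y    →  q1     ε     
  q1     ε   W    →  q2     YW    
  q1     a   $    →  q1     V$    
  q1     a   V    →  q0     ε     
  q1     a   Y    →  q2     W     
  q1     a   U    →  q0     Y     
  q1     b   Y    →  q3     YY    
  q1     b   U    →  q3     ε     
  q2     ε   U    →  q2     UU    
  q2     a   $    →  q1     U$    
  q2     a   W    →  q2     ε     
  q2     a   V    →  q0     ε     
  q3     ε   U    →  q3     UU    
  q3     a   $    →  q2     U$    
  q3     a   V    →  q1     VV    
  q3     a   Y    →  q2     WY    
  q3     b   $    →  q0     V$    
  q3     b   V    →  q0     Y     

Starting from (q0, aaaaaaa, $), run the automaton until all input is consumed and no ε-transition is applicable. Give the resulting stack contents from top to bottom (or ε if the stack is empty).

(q0, aaaaaaa, $)
  read a, top $: go to q2, push V$ → (q2, aaaaaa, V$)
  read a, top V: go to q0, push ε → (q0, aaaaa, $)
  read a, top $: go to q2, push V$ → (q2, aaaa, V$)
  read a, top V: go to q0, push ε → (q0, aaa, $)
  read a, top $: go to q2, push V$ → (q2, aa, V$)
  read a, top V: go to q0, push ε → (q0, a, $)
  read a, top $: go to q2, push V$ → (q2, ε, V$)
All input consumed in state q2 with stack V$.

V$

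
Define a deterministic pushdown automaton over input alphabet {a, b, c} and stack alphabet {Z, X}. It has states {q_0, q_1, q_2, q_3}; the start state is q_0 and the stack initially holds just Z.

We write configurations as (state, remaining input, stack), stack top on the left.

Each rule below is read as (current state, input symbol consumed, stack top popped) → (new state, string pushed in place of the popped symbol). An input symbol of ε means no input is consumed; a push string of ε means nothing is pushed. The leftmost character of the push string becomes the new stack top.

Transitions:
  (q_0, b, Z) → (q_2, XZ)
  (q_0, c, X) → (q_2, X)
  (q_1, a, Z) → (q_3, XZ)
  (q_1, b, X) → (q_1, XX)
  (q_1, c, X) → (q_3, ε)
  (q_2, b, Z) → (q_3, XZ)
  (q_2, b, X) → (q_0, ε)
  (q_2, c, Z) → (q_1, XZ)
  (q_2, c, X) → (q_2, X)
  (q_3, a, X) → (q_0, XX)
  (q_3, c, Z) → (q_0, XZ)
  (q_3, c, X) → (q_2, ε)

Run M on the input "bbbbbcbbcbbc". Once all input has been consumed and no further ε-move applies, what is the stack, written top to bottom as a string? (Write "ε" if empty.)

(q_0, bbbbbcbbcbbc, Z) ⊢ (q_2, bbbbcbbcbbc, XZ) ⊢ (q_0, bbbcbbcbbc, Z) ⊢ (q_2, bbcbbcbbc, XZ) ⊢ (q_0, bcbbcbbc, Z) ⊢ (q_2, cbbcbbc, XZ) ⊢ (q_2, bbcbbc, XZ) ⊢ (q_0, bcbbc, Z) ⊢ (q_2, cbbc, XZ) ⊢ (q_2, bbc, XZ) ⊢ (q_0, bc, Z) ⊢ (q_2, c, XZ) ⊢ (q_2, ε, XZ)
All input consumed in state q_2 with stack XZ.

XZ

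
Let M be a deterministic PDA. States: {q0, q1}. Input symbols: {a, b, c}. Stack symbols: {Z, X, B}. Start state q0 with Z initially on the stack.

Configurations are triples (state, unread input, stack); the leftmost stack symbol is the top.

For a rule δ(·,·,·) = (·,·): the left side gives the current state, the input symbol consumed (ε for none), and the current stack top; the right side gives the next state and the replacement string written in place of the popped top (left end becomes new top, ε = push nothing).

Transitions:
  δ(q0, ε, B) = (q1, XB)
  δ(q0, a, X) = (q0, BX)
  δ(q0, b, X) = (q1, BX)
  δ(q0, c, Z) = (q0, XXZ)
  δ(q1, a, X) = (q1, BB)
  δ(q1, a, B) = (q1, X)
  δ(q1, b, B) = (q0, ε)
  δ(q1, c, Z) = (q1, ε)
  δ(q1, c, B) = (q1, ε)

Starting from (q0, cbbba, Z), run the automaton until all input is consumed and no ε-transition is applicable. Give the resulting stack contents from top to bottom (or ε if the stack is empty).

XXXZ

(q0, cbbba, Z)
  read c, top Z: go to q0, push XXZ → (q0, bbba, XXZ)
  read b, top X: go to q1, push BX → (q1, bba, BXXZ)
  read b, top B: go to q0, push ε → (q0, ba, XXZ)
  read b, top X: go to q1, push BX → (q1, a, BXXZ)
  read a, top B: go to q1, push X → (q1, ε, XXXZ)
All input consumed in state q1 with stack XXXZ.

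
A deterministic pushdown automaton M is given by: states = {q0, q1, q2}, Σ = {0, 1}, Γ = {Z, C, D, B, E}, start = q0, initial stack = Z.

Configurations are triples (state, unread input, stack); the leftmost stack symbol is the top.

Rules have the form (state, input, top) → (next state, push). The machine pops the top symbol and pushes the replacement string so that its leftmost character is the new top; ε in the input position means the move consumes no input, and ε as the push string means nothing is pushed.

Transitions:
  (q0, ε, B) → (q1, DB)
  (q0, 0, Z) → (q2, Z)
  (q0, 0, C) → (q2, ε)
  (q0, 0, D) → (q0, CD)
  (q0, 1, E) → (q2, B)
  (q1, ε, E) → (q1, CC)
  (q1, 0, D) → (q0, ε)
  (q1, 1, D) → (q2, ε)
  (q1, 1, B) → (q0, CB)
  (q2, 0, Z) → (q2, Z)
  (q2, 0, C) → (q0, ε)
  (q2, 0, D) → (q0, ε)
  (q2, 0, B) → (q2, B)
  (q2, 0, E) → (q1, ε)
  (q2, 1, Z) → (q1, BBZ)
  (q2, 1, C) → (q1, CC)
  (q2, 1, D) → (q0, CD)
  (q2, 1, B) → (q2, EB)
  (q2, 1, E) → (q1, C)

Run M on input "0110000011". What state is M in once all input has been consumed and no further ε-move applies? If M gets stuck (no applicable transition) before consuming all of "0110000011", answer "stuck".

(q0, 0110000011, Z)
  read 0, top Z: go to q2, push Z → (q2, 110000011, Z)
  read 1, top Z: go to q1, push BBZ → (q1, 10000011, BBZ)
  read 1, top B: go to q0, push CB → (q0, 0000011, CBBZ)
  read 0, top C: go to q2, push ε → (q2, 000011, BBZ)
  read 0, top B: go to q2, push B → (q2, 00011, BBZ)
  read 0, top B: go to q2, push B → (q2, 0011, BBZ)
  read 0, top B: go to q2, push B → (q2, 011, BBZ)
  read 0, top B: go to q2, push B → (q2, 11, BBZ)
  read 1, top B: go to q2, push EB → (q2, 1, EBBZ)
  read 1, top E: go to q1, push C → (q1, ε, CBBZ)
All input consumed; M is in state q1.

q1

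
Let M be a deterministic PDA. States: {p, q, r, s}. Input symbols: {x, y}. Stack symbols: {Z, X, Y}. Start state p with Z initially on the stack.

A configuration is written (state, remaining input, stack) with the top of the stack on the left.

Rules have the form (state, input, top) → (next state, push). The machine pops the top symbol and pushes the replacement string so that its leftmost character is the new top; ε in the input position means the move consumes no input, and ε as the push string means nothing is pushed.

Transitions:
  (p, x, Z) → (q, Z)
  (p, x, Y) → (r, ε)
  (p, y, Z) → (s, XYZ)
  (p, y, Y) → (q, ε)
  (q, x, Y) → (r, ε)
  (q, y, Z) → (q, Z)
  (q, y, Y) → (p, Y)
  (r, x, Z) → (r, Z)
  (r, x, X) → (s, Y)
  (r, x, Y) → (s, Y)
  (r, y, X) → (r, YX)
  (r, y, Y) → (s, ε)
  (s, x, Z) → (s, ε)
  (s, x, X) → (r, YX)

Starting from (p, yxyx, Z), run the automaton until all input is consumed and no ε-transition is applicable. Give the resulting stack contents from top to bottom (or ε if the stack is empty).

YXYZ

(p, yxyx, Z) ⊢ (s, xyx, XYZ) ⊢ (r, yx, YXYZ) ⊢ (s, x, XYZ) ⊢ (r, ε, YXYZ)
All input consumed in state r with stack YXYZ.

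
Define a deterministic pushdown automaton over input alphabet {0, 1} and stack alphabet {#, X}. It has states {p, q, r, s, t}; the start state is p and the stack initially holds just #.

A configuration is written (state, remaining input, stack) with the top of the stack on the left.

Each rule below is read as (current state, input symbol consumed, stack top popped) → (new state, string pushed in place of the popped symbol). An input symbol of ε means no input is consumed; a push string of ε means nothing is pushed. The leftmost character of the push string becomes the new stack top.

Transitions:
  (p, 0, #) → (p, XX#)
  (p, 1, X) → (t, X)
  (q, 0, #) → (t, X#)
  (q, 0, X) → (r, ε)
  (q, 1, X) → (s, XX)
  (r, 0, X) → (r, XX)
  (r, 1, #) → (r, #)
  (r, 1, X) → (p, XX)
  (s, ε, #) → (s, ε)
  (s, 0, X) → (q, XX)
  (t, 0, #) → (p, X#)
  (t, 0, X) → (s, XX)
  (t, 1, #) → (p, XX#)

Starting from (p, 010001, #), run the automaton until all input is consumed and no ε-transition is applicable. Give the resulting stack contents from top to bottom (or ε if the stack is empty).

(p, 010001, #)
  read 0, top #: go to p, push XX# → (p, 10001, XX#)
  read 1, top X: go to t, push X → (t, 0001, XX#)
  read 0, top X: go to s, push XX → (s, 001, XXX#)
  read 0, top X: go to q, push XX → (q, 01, XXXX#)
  read 0, top X: go to r, push ε → (r, 1, XXX#)
  read 1, top X: go to p, push XX → (p, ε, XXXX#)
All input consumed in state p with stack XXXX#.

XXXX#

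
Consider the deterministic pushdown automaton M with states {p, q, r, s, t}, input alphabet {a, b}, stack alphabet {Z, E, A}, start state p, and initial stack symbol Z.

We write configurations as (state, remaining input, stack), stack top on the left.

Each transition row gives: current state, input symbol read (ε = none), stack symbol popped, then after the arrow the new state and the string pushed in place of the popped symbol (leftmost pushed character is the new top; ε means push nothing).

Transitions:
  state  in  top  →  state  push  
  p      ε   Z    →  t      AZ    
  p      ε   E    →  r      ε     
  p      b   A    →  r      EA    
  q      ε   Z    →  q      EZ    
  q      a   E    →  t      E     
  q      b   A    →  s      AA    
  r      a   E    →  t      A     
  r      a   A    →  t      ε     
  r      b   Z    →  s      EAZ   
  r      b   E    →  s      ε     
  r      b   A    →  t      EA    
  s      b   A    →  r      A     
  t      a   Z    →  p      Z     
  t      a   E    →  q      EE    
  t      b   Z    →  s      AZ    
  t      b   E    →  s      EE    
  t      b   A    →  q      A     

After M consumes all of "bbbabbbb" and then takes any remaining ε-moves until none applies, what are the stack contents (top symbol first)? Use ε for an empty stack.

(p, bbbabbbb, Z) ⊢ (t, bbbabbbb, AZ) ⊢ (q, bbabbbb, AZ) ⊢ (s, babbbb, AAZ) ⊢ (r, abbbb, AAZ) ⊢ (t, bbbb, AZ) ⊢ (q, bbb, AZ) ⊢ (s, bb, AAZ) ⊢ (r, b, AAZ) ⊢ (t, ε, EAAZ)
All input consumed in state t with stack EAAZ.

EAAZ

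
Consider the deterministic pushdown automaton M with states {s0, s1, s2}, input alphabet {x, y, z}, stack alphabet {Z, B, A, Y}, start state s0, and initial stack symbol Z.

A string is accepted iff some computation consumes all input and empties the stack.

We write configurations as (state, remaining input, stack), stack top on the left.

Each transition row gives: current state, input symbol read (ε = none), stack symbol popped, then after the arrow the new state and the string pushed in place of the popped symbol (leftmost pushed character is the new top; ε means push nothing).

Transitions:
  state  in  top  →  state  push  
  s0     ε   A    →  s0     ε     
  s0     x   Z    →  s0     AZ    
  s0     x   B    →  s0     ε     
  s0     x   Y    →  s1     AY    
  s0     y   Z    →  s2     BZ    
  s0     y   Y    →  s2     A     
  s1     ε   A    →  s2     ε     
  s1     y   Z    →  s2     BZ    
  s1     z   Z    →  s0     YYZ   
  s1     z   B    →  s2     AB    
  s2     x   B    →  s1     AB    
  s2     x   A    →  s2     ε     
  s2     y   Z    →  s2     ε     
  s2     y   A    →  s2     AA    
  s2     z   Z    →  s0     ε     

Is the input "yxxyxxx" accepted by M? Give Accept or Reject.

(s0, yxxyxxx, Z)
  read y, top Z: go to s2, push BZ → (s2, xxyxxx, BZ)
  read x, top B: go to s1, push AB → (s1, xyxxx, ABZ)
  ε-move, top A: go to s2, push ε → (s2, xyxxx, BZ)
  read x, top B: go to s1, push AB → (s1, yxxx, ABZ)
  ε-move, top A: go to s2, push ε → (s2, yxxx, BZ)
No transition applies at (s2, yxxx, BZ); input not fully consumed.

Reject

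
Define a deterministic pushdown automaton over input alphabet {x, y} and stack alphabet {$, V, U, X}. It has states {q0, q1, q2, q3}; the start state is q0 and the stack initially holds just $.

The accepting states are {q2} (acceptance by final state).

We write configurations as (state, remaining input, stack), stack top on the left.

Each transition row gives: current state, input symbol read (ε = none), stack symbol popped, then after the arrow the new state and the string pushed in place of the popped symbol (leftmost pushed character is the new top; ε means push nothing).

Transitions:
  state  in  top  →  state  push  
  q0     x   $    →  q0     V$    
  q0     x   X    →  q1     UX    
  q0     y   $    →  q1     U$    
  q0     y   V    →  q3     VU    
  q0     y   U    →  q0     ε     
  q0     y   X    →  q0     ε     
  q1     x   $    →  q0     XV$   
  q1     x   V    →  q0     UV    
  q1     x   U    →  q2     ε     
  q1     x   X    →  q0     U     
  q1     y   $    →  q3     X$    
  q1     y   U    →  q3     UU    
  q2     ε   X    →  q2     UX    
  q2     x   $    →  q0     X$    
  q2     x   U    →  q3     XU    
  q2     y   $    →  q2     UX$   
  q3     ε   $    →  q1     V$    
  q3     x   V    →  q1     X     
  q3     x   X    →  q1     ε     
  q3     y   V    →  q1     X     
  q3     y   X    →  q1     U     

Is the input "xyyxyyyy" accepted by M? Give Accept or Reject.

(q0, xyyxyyyy, $)
  read x, top $: go to q0, push V$ → (q0, yyxyyyy, V$)
  read y, top V: go to q3, push VU → (q3, yxyyyy, VU$)
  read y, top V: go to q1, push X → (q1, xyyyy, XU$)
  read x, top X: go to q0, push U → (q0, yyyy, UU$)
  read y, top U: go to q0, push ε → (q0, yyy, U$)
  read y, top U: go to q0, push ε → (q0, yy, $)
  read y, top $: go to q1, push U$ → (q1, y, U$)
  read y, top U: go to q3, push UU → (q3, ε, UU$)
All input consumed; state q3 ∉ F and no further ε-move applies.

Reject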